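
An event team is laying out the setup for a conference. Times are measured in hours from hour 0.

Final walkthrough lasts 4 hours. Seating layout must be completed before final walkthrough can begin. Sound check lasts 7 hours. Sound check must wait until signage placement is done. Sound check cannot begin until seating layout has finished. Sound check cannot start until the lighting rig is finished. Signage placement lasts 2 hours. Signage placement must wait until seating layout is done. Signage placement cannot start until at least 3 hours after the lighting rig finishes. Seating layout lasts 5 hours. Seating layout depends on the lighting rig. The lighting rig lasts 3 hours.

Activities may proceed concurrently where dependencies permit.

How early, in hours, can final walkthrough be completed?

The lighting rig has no prerequisites, so it starts at hour 0 and finishes at hour 3.
Seating layout waits on the lighting rig (finishes hour 3), so it starts at hour 3 and finishes at 3 + 5 = hour 8.
Final walkthrough waits on seating layout (finishes hour 8), so it starts at hour 8 and finishes at 8 + 4 = hour 12.

12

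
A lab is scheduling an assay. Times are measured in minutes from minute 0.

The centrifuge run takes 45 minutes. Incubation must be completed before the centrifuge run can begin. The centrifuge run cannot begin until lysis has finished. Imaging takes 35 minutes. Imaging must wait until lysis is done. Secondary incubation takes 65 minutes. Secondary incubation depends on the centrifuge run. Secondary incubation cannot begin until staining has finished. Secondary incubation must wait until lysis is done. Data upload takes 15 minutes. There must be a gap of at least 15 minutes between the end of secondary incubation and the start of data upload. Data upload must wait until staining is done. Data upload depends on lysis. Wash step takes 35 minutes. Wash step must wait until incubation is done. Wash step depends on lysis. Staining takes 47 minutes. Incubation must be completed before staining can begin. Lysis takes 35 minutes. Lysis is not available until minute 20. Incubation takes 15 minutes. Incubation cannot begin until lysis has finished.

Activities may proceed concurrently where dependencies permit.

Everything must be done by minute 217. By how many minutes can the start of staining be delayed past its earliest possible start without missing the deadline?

5

After its own release at minute 20, lysis can start at minute 20 and finishes at minute 55.
After lysis (finishes minute 55), incubation can start at minute 55 and finishes at minute 70.
After incubation (finishes minute 70), staining can start at minute 70 and finishes at minute 117.

Working backward from the deadline:
To finish by minute 217, data upload (duration 15) must start no later than minute 202.
Secondary incubation feeds into data upload (must start by minute 202, minus 15-minute gap → minute 187); so secondary incubation must finish by minute 187 and therefore start by minute 122.
Staining must finish in time for secondary incubation (must start by minute 122); data upload (must start by minute 202). The tightest is minute 122, so staining must start by 122 − 47 = minute 75.
So staining can start as early as minute 70 and as late as minute 75, giving 75 − 70 = 5 minutes of slack.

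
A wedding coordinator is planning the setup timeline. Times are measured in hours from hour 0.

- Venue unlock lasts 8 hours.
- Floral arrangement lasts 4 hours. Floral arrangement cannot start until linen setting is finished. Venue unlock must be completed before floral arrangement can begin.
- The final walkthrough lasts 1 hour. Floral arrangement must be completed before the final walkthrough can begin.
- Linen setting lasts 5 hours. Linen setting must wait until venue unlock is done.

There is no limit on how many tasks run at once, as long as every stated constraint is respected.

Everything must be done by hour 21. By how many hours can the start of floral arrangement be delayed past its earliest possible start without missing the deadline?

Nothing blocks venue unlock, so it runs from hour 0 to hour 8.
Linen setting waits on venue unlock (finishes hour 8), so it starts at hour 8 and finishes at 8 + 5 = hour 13.
Floral arrangement has to wait for linen setting (finishes hour 13); venue unlock (finishes hour 8). The latest of these is hour 13, so floral arrangement runs hour 13 to 13 + 4 = hour 17.

Working backward from the deadline:
The final walkthrough must finish by hour 21; it takes 1 hour, so it must start by 21 − 1 = hour 20.
Floral arrangement must finish before the final walkthrough (must start by hour 20). With a 4-hour duration, floral arrangement must start by 20 − 4 = hour 16.
So floral arrangement can start as early as hour 13 and as late as hour 16, giving 16 − 13 = 3 hours of slack.

3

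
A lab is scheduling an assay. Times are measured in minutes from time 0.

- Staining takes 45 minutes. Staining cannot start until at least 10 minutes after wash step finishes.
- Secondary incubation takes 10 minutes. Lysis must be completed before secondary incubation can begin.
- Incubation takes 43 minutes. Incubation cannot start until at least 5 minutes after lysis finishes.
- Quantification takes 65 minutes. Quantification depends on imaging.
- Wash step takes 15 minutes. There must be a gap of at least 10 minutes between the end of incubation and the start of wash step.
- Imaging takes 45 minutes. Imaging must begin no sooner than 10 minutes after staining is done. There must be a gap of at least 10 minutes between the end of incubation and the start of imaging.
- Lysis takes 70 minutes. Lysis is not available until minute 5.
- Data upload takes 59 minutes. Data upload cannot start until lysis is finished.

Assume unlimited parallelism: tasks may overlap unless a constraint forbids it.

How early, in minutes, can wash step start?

After its own release at minute 5, lysis can start at minute 5 and finishes at minute 75.
After lysis (finishes minute 75, plus 5-minute gap → minute 80), incubation can start at minute 80 and finishes at minute 123.
Wash step waits on incubation (finishes minute 123, plus 10-minute gap → minute 133), so the earliest it can start is minute 133.

133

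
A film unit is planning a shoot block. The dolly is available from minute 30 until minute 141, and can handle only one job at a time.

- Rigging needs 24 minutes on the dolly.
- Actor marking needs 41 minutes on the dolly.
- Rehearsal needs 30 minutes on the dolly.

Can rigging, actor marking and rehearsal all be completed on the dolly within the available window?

The dolly window is 141 − 30 = 111 minutes.
Running back to back, the jobs need 24 + 41 + 30 = 95 minutes on the dolly.
Since 95 ≤ 111, they fit within the window.

Yes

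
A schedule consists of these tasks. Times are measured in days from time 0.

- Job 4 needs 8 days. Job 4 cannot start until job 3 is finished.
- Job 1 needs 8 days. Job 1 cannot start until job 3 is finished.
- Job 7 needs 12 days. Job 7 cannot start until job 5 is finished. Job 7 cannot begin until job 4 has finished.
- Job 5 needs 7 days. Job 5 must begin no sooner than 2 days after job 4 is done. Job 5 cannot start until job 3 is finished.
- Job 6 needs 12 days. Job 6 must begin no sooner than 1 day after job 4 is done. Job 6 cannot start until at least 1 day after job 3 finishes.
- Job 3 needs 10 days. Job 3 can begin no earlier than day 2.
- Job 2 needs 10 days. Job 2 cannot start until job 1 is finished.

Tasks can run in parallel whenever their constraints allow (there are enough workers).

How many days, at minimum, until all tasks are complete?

41

Job 3 cannot begin until its own release at day 2. It runs from day 2 to 2 + 10 = day 12.
After job 3 (finishes day 12), job 4 can start at day 12 and finishes at day 20.
Job 6 cannot start until job 4 (finishes day 20, plus 1-day gap → day 21); job 3 (finishes day 12, plus 1-day gap → day 13). The controlling bound is day 21, so job 6 finishes at 21 + 12 = day 33.
Job 5 has to wait for job 4 (finishes day 20, plus 2-day gap → day 22); job 3 (finishes day 12). The latest of these is day 22, so job 5 runs day 22 to 22 + 7 = day 29.
Job 7 cannot start until job 5 (finishes day 29); job 4 (finishes day 20). The controlling bound is day 29, so job 7 finishes at 29 + 12 = day 41.
After job 3 (finishes day 12), job 1 can start at day 12 and finishes at day 20.
Job 2 cannot begin until job 1 (finishes day 20). It runs from day 20 to 20 + 10 = day 30.
All tasks are finished once the last one completes. Finish times: Job 1 at 20, Job 2 at 30, Job 3 at 12, Job 4 at 20, Job 5 at 29, Job 6 at 33, Job 7 at 41. The latest is day 41.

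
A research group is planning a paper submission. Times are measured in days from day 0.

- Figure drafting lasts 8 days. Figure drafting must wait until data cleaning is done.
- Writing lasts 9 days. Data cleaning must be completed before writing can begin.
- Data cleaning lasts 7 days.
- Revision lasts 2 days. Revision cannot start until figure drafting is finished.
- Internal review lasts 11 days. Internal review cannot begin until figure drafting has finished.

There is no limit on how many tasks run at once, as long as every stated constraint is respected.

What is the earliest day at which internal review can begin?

15

Nothing blocks data cleaning, so it runs from day 0 to day 7.
Figure drafting waits on data cleaning (finishes day 7), so it starts at day 7 and finishes at 7 + 8 = day 15.
Internal review waits on figure drafting (finishes day 15), so the earliest it can start is day 15.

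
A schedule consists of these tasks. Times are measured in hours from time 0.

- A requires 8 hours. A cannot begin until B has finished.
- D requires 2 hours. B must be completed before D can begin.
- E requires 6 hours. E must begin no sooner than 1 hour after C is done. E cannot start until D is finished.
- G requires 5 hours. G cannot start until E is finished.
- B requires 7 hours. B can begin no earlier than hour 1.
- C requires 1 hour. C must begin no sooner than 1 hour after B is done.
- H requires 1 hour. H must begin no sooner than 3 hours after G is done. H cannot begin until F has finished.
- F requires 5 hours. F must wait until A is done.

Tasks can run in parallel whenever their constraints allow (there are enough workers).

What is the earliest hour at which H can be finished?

26

B cannot begin until its own release at hour 1. It runs from hour 1 to 1 + 7 = hour 8.
D cannot begin until B (finishes hour 8). It runs from hour 8 to 8 + 2 = hour 10.
C cannot begin until B (finishes hour 8, plus 1-hour gap → hour 9). It runs from hour 9 to 9 + 1 = hour 10.
E cannot start until C (finishes hour 10, plus 1-hour gap → hour 11); D (finishes hour 10). The controlling bound is hour 11, so E finishes at 11 + 6 = hour 17.
After E (finishes hour 17), G can start at hour 17 and finishes at hour 22.
A waits on B (finishes hour 8), so it starts at hour 8 and finishes at 8 + 8 = hour 16.
F cannot begin until A (finishes hour 16). It runs from hour 16 to 16 + 5 = hour 21.
H cannot start until G (finishes hour 22, plus 3-hour gap → hour 25); F (finishes hour 21). The controlling bound is hour 25, so H finishes at 25 + 1 = hour 26.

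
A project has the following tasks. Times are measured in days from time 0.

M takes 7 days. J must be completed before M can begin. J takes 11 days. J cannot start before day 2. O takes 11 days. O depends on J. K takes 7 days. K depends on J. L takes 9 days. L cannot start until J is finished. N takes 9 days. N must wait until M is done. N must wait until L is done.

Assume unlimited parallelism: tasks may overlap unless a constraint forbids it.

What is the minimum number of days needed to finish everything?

31

J waits on its own release at day 2, so it starts at day 2 and finishes at 2 + 11 = day 13.
O waits on J (finishes day 13), so it starts at day 13 and finishes at 13 + 11 = day 24.
M waits on J (finishes day 13), so it starts at day 13 and finishes at 13 + 7 = day 20.
L waits on J (finishes day 13), so it starts at day 13 and finishes at 13 + 9 = day 22.
N cannot start until M (finishes day 20); L (finishes day 22). The controlling bound is day 22, so N finishes at 22 + 9 = day 31.
K waits on J (finishes day 13), so it starts at day 13 and finishes at 13 + 7 = day 20.
All tasks are finished once the last one completes. Finish times: J at 13, K at 20, L at 22, M at 20, N at 31, O at 24. The latest is day 31.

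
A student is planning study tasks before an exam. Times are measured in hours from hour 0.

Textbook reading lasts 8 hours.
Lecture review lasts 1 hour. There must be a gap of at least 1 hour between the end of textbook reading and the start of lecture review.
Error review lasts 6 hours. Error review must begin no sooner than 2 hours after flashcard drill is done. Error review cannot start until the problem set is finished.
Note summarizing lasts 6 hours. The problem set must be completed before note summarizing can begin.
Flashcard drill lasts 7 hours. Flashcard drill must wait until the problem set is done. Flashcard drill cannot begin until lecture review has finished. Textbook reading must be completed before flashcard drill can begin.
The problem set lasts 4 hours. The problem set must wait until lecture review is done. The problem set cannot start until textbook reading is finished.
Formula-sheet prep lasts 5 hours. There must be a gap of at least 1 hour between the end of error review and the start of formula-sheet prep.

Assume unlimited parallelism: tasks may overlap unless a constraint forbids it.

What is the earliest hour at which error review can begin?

Textbook reading can start immediately at hour 0; it finishes at hour 8.
Lecture review waits on textbook reading (finishes hour 8, plus 1-hour gap → hour 9), so it starts at hour 9 and finishes at 9 + 1 = hour 10.
For the problem set: lecture review (finishes hour 10); textbook reading (finishes hour 8). Taking the maximum gives a start of hour 10, and it finishes at 10 + 4 = hour 14.
Flashcard drill cannot start until the problem set (finishes hour 14); lecture review (finishes hour 10); textbook reading (finishes hour 8). The controlling bound is hour 14, so flashcard drill finishes at 14 + 7 = hour 21.
Error review waits on flashcard drill (finishes hour 21, plus 2-hour gap → hour 23); the problem set (finishes hour 14). The latest of these is hour 23, which is the earliest error review can start.

23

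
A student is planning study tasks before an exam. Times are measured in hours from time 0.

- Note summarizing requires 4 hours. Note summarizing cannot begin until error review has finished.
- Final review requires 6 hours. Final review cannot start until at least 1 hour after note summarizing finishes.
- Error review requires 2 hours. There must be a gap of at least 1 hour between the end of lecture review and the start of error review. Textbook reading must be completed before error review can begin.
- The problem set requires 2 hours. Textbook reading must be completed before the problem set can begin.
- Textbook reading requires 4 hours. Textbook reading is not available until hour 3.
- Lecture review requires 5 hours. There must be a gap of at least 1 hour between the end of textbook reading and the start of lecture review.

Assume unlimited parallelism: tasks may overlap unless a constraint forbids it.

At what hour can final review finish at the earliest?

27

Textbook reading waits on its own release at hour 3, so it starts at hour 3 and finishes at 3 + 4 = hour 7.
Lecture review waits on textbook reading (finishes hour 7, plus 1-hour gap → hour 8), so it starts at hour 8 and finishes at 8 + 5 = hour 13.
Error review needs all of lecture review (finishes hour 13, plus 1-hour gap → hour 14); textbook reading (finishes hour 7). That puts its earliest start at hour 14; it finishes at 14 + 2 = hour 16.
Note summarizing cannot begin until error review (finishes hour 16). It runs from hour 16 to 16 + 4 = hour 20.
Final review waits on note summarizing (finishes hour 20, plus 1-hour gap → hour 21), so it starts at hour 21 and finishes at 21 + 6 = hour 27.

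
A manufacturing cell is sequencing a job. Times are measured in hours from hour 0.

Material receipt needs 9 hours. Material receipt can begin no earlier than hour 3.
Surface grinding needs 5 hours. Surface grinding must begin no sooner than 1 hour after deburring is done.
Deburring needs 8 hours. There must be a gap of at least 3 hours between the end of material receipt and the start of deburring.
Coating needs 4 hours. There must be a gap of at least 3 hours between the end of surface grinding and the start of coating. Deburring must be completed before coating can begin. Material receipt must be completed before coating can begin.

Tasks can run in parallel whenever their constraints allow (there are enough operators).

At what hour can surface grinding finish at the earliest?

29

Material receipt waits on its own release at hour 3, so it starts at hour 3 and finishes at 3 + 9 = hour 12.
Deburring waits on material receipt (finishes hour 12, plus 3-hour gap → hour 15), so it starts at hour 15 and finishes at 15 + 8 = hour 23.
Surface grinding cannot begin until deburring (finishes hour 23, plus 1-hour gap → hour 24). It runs from hour 24 to 24 + 5 = hour 29.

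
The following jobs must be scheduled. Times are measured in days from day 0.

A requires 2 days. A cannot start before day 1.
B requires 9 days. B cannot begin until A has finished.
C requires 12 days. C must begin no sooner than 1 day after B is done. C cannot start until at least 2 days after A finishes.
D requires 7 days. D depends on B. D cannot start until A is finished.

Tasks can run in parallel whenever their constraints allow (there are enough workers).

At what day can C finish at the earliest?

After its own release at day 1, A can start at day 1 and finishes at day 3.
B waits on A (finishes day 3), so it starts at day 3 and finishes at 3 + 9 = day 12.
For C: B (finishes day 12, plus 1-day gap → day 13); A (finishes day 3, plus 2-day gap → day 5). Taking the maximum gives a start of day 13, and it finishes at 13 + 12 = day 25.

25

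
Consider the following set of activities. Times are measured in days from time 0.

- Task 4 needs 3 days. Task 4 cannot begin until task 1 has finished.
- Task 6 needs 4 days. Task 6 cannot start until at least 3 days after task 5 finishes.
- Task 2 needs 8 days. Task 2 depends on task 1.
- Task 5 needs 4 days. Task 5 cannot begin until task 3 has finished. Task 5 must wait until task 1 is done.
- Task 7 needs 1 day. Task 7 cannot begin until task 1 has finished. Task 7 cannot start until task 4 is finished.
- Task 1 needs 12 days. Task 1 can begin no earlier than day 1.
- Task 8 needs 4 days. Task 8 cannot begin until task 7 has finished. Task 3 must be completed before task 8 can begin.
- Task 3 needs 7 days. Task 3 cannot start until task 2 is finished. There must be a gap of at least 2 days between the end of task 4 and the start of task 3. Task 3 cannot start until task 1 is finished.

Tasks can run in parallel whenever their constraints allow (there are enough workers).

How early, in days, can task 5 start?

28

Task 1 waits on its own release at day 1, so it starts at day 1 and finishes at 1 + 12 = day 13.
Task 4 cannot begin until task 1 (finishes day 13). It runs from day 13 to 13 + 3 = day 16.
After task 1 (finishes day 13), task 2 can start at day 13 and finishes at day 21.
Task 3 has to wait for task 2 (finishes day 21); task 4 (finishes day 16, plus 2-day gap → day 18); task 1 (finishes day 13). The latest of these is day 21, so task 3 runs day 21 to 21 + 7 = day 28.
Task 5 waits on task 3 (finishes day 28); task 1 (finishes day 13). The latest of these is day 28, which is the earliest task 5 can start.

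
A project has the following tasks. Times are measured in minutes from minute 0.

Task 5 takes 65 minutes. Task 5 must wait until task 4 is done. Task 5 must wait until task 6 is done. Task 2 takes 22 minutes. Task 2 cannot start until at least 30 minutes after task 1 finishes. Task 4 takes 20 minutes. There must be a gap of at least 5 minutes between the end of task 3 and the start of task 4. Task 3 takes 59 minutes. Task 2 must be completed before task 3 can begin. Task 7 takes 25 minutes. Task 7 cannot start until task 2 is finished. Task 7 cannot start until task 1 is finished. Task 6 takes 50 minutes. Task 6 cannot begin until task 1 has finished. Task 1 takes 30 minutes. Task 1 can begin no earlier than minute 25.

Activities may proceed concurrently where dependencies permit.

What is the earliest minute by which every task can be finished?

256

Task 1 waits on its own release at minute 25, so it starts at minute 25 and finishes at 25 + 30 = minute 55.
Task 6 waits on task 1 (finishes minute 55), so it starts at minute 55 and finishes at 55 + 50 = minute 105.
Task 2 waits on task 1 (finishes minute 55, plus 30-minute gap → minute 85), so it starts at minute 85 and finishes at 85 + 22 = minute 107.
For task 7: task 2 (finishes minute 107); task 1 (finishes minute 55). Taking the maximum gives a start of minute 107, and it finishes at 107 + 25 = minute 132.
After task 2 (finishes minute 107), task 3 can start at minute 107 and finishes at minute 166.
After task 3 (finishes minute 166, plus 5-minute gap → minute 171), task 4 can start at minute 171 and finishes at minute 191.
Task 5 cannot start until task 4 (finishes minute 191); task 6 (finishes minute 105). The controlling bound is minute 191, so task 5 finishes at 191 + 65 = minute 256.
All tasks are finished once the last one completes. Finish times: Task 1 at 55, Task 2 at 107, Task 3 at 166, Task 4 at 191, Task 5 at 256, Task 6 at 105, Task 7 at 132. The latest is minute 256.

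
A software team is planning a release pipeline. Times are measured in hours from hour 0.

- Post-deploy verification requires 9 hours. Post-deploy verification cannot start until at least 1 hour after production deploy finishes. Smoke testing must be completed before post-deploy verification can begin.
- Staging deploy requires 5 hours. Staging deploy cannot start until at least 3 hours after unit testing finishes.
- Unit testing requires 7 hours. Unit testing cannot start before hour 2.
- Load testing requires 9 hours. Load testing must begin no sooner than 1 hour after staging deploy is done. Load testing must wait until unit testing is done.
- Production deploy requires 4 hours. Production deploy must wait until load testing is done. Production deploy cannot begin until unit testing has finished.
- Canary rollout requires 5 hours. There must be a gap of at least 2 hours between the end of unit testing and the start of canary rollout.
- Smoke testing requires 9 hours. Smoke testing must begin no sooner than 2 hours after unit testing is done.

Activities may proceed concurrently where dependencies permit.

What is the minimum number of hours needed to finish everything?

41

Unit testing cannot begin until its own release at hour 2. It runs from hour 2 to 2 + 7 = hour 9.
After unit testing (finishes hour 9, plus 2-hour gap → hour 11), canary rollout can start at hour 11 and finishes at hour 16.
After unit testing (finishes hour 9, plus 2-hour gap → hour 11), smoke testing can start at hour 11 and finishes at hour 20.
After unit testing (finishes hour 9, plus 3-hour gap → hour 12), staging deploy can start at hour 12 and finishes at hour 17.
Load testing has to wait for staging deploy (finishes hour 17, plus 1-hour gap → hour 18); unit testing (finishes hour 9). The latest of these is hour 18, so load testing runs hour 18 to 18 + 9 = hour 27.
For production deploy: load testing (finishes hour 27); unit testing (finishes hour 9). Taking the maximum gives a start of hour 27, and it finishes at 27 + 4 = hour 31.
Post-deploy verification needs all of production deploy (finishes hour 31, plus 1-hour gap → hour 32); smoke testing (finishes hour 20). That puts its earliest start at hour 32; it finishes at 32 + 9 = hour 41.
All tasks are finished once the last one completes. Finish times: Unit testing at 9, Staging deploy at 17, Smoke testing at 20, Canary rollout at 16, Load testing at 27, Production deploy at 31, Post-deploy verification at 41. The latest is hour 41.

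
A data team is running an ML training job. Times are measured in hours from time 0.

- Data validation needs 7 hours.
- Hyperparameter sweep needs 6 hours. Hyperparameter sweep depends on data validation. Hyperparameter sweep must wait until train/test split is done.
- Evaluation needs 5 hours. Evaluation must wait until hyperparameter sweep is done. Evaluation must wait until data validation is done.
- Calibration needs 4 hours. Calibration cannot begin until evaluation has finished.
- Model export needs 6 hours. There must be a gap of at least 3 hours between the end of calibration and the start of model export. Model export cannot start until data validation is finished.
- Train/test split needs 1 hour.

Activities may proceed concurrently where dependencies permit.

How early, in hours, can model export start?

25

Nothing blocks train/test split, so it runs from hour 0 to hour 1.
Data validation can start immediately at hour 0; it finishes at hour 7.
Hyperparameter sweep cannot start until data validation (finishes hour 7); train/test split (finishes hour 1). The controlling bound is hour 7, so hyperparameter sweep finishes at 7 + 6 = hour 13.
Evaluation has to wait for hyperparameter sweep (finishes hour 13); data validation (finishes hour 7). The latest of these is hour 13, so evaluation runs hour 13 to 13 + 5 = hour 18.
Calibration cannot begin until evaluation (finishes hour 18). It runs from hour 18 to 18 + 4 = hour 22.
Model export waits on calibration (finishes hour 22, plus 3-hour gap → hour 25); data validation (finishes hour 7). The latest of these is hour 25, which is the earliest model export can start.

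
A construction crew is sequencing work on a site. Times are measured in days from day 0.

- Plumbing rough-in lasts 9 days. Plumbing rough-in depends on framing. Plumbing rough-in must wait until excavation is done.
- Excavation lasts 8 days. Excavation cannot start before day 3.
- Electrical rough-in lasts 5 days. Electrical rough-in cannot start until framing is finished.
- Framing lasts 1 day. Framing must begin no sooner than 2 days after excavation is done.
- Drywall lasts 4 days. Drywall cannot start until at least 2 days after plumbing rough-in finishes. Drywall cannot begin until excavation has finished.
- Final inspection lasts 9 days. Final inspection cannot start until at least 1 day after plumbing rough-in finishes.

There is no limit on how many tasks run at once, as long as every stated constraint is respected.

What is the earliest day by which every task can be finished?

After its own release at day 3, excavation can start at day 3 and finishes at day 11.
After excavation (finishes day 11, plus 2-day gap → day 13), framing can start at day 13 and finishes at day 14.
Electrical rough-in waits on framing (finishes day 14), so it starts at day 14 and finishes at 14 + 5 = day 19.
Plumbing rough-in cannot start until framing (finishes day 14); excavation (finishes day 11). The controlling bound is day 14, so plumbing rough-in finishes at 14 + 9 = day 23.
Final inspection cannot begin until plumbing rough-in (finishes day 23, plus 1-day gap → day 24). It runs from day 24 to 24 + 9 = day 33.
Drywall needs all of plumbing rough-in (finishes day 23, plus 2-day gap → day 25); excavation (finishes day 11). That puts its earliest start at day 25; it finishes at 25 + 4 = day 29.
All tasks are finished once the last one completes. Finish times: Excavation at 11, Framing at 14, Plumbing rough-in at 23, Electrical rough-in at 19, Drywall at 29, Final inspection at 33. The latest is day 33.

33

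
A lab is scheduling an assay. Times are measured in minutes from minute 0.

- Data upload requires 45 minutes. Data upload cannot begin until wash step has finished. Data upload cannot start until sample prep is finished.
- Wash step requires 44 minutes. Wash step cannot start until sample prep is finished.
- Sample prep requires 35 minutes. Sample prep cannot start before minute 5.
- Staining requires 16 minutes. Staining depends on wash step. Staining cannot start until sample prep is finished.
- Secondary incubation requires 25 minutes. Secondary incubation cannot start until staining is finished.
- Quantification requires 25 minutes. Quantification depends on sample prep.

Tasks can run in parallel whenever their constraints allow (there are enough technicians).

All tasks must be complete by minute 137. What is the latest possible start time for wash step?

To finish by minute 137, secondary incubation (duration 25) must start no later than minute 112.
Staining feeds into secondary incubation (must start by minute 112); so staining must finish by minute 112 and therefore start by minute 96.
Data upload has no dependents, so it just needs to finish by minute 137. Starting by 137 − 45 = minute 92 achieves that.
For wash step: staining (must start by minute 96); data upload (must start by minute 92). The most restrictive is minute 92; with a 44-minute duration, wash step must start by minute 48.

48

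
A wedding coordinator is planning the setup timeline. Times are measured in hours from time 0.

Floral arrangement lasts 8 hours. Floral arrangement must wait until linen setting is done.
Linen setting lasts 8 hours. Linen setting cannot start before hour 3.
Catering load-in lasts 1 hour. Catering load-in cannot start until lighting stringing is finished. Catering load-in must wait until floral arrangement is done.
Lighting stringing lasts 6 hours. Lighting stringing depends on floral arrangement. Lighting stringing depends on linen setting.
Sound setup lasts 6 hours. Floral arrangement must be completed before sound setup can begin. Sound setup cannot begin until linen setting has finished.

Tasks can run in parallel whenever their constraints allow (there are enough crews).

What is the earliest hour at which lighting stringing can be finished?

25

Linen setting waits on its own release at hour 3, so it starts at hour 3 and finishes at 3 + 8 = hour 11.
Floral arrangement cannot begin until linen setting (finishes hour 11). It runs from hour 11 to 11 + 8 = hour 19.
For lighting stringing: floral arrangement (finishes hour 19); linen setting (finishes hour 11). Taking the maximum gives a start of hour 19, and it finishes at 19 + 6 = hour 25.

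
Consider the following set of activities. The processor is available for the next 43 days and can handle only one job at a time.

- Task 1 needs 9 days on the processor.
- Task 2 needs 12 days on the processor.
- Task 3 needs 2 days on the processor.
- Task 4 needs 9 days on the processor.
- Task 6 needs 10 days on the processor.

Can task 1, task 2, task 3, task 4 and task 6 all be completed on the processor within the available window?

Yes

Running back to back, the jobs need 9 + 12 + 2 + 9 + 10 = 42 days on the processor.
Since 42 ≤ 43, they fit within the window.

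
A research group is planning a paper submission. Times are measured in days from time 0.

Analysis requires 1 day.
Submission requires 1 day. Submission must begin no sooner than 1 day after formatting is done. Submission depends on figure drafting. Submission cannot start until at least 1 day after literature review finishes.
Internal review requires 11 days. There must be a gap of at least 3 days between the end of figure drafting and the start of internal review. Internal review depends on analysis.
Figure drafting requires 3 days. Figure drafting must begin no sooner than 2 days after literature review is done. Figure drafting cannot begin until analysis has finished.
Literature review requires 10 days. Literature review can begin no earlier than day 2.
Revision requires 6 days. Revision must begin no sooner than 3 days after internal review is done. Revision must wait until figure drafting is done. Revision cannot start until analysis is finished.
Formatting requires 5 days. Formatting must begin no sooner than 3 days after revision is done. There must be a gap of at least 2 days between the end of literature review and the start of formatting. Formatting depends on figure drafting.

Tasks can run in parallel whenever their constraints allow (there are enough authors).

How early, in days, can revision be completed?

40

Analysis can start immediately at day 0; it finishes at day 1.
Literature review waits on its own release at day 2, so it starts at day 2 and finishes at 2 + 10 = day 12.
Figure drafting cannot start until literature review (finishes day 12, plus 2-day gap → day 14); analysis (finishes day 1). The controlling bound is day 14, so figure drafting finishes at 14 + 3 = day 17.
Internal review has to wait for figure drafting (finishes day 17, plus 3-day gap → day 20); analysis (finishes day 1). The latest of these is day 20, so internal review runs day 20 to 20 + 11 = day 31.
For revision: internal review (finishes day 31, plus 3-day gap → day 34); figure drafting (finishes day 17); analysis (finishes day 1). Taking the maximum gives a start of day 34, and it finishes at 34 + 6 = day 40.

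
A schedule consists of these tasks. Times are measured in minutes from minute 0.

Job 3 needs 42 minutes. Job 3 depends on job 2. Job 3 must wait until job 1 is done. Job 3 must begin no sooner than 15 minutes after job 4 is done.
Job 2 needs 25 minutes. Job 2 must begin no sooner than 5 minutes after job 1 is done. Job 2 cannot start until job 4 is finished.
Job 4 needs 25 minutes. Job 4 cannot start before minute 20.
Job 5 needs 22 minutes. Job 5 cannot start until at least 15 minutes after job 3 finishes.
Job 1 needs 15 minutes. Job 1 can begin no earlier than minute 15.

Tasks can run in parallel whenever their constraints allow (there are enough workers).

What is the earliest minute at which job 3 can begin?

Job 4 waits on its own release at minute 20, so it starts at minute 20 and finishes at 20 + 25 = minute 45.
Job 1 cannot begin until its own release at minute 15. It runs from minute 15 to 15 + 15 = minute 30.
Job 2 cannot start until job 1 (finishes minute 30, plus 5-minute gap → minute 35); job 4 (finishes minute 45). The controlling bound is minute 45, so job 2 finishes at 45 + 25 = minute 70.
Job 3 waits on job 2 (finishes minute 70); job 1 (finishes minute 30); job 4 (finishes minute 45, plus 15-minute gap → minute 60). The latest of these is minute 70, which is the earliest job 3 can start.

70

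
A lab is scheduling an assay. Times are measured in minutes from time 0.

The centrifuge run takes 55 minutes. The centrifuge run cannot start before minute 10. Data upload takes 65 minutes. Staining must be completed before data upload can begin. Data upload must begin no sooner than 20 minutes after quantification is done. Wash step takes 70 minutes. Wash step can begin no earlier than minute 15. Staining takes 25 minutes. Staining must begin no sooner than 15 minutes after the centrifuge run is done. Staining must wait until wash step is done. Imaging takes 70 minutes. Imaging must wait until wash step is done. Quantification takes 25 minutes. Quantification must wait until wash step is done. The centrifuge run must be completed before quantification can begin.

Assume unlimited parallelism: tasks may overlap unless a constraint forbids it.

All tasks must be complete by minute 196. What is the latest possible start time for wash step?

Nothing follows data upload; the deadline of minute 196 is its only limit. It must start by 196 − 65 = minute 131.
Staining feeds into data upload (must start by minute 131); so staining must finish by minute 131 and therefore start by minute 106.
Quantification has to be done before data upload (must start by minute 131, minus 20-minute gap → minute 111). That means finishing by minute 111, i.e. starting by 111 − 25 = minute 86.
To finish by minute 196, imaging (duration 70) must start no later than minute 126.
Wash step feeds staining (must start by minute 106); imaging (must start by minute 126); quantification (must start by minute 86). Taking the minimum, wash step must finish by minute 86 and start by 86 − 70 = minute 16.

16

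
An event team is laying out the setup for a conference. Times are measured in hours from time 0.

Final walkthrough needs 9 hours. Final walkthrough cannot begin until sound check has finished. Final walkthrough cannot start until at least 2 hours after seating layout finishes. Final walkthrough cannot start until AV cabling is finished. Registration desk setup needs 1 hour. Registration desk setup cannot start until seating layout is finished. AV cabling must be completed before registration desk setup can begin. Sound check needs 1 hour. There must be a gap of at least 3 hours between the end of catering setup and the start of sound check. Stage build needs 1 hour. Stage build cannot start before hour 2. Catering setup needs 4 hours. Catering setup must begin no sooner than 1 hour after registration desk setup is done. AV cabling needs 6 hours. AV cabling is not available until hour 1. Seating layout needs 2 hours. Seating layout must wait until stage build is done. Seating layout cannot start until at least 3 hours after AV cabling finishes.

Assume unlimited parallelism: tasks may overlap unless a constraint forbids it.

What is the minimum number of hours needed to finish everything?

AV cabling cannot begin until its own release at hour 1. It runs from hour 1 to 1 + 6 = hour 7.
Stage build cannot begin until its own release at hour 2. It runs from hour 2 to 2 + 1 = hour 3.
For seating layout: stage build (finishes hour 3); AV cabling (finishes hour 7, plus 3-hour gap → hour 10). Taking the maximum gives a start of hour 10, and it finishes at 10 + 2 = hour 12.
Registration desk setup has to wait for seating layout (finishes hour 12); AV cabling (finishes hour 7). The latest of these is hour 12, so registration desk setup runs hour 12 to 12 + 1 = hour 13.
Catering setup waits on registration desk setup (finishes hour 13, plus 1-hour gap → hour 14), so it starts at hour 14 and finishes at 14 + 4 = hour 18.
Sound check cannot begin until catering setup (finishes hour 18, plus 3-hour gap → hour 21). It runs from hour 21 to 21 + 1 = hour 22.
Final walkthrough needs all of sound check (finishes hour 22); seating layout (finishes hour 12, plus 2-hour gap → hour 14); AV cabling (finishes hour 7). That puts its earliest start at hour 22; it finishes at 22 + 9 = hour 31.
All tasks are finished once the last one completes. Finish times: Stage build at 3, AV cabling at 7, Seating layout at 12, Registration desk setup at 13, Catering setup at 18, Sound check at 22, Final walkthrough at 31. The latest is hour 31.

31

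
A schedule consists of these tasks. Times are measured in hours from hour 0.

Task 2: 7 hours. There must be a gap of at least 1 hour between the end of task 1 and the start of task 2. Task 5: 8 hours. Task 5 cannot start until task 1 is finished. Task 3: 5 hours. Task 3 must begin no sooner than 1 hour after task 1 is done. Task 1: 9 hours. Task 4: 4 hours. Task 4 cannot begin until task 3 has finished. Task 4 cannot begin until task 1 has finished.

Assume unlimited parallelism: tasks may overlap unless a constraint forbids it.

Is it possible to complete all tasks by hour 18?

Nothing blocks task 1, so it runs from hour 0 to hour 9.
After task 1 (finishes hour 9), task 5 can start at hour 9 and finishes at hour 17.
Task 3 cannot begin until task 1 (finishes hour 9, plus 1-hour gap → hour 10). It runs from hour 10 to 10 + 5 = hour 15.
For task 4: task 3 (finishes hour 15); task 1 (finishes hour 9). Taking the maximum gives a start of hour 15, and it finishes at 15 + 4 = hour 19.
Task 2 cannot begin until task 1 (finishes hour 9, plus 1-hour gap → hour 10). It runs from hour 10 to 10 + 7 = hour 17.
The earliest everything can be done is hour 19, which is after the deadline of 18, so it is not possible.

No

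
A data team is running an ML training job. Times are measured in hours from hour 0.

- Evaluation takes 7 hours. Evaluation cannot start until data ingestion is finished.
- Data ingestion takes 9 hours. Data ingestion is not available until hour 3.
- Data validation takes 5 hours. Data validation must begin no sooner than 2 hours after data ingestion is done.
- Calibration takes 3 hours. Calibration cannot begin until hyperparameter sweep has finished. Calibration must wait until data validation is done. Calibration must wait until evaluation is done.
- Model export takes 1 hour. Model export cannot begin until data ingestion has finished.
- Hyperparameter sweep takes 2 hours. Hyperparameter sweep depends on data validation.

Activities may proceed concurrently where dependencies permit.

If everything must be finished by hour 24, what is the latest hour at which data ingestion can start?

Calibration has no dependents, so it just needs to finish by hour 24. Starting by 24 − 3 = hour 21 achieves that.
Hyperparameter sweep feeds into calibration (must start by hour 21); so hyperparameter sweep must finish by hour 21 and therefore start by hour 19.
Data validation feeds hyperparameter sweep (must start by hour 19); calibration (must start by hour 21). Taking the minimum, data validation must finish by hour 19 and start by 19 − 5 = hour 14.
Since calibration (must start by hour 21) depends on it, evaluation must finish by hour 21. Backing off its 7-hour duration gives a latest start of hour 14.
Model export must finish by hour 24; it takes 1 hour, so it must start by 24 − 1 = hour 23.
Data ingestion feeds data validation (must start by hour 14, minus 2-hour gap → hour 12); evaluation (must start by hour 14); model export (must start by hour 23). Taking the minimum, data ingestion must finish by hour 12 and start by 12 − 9 = hour 3.

3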